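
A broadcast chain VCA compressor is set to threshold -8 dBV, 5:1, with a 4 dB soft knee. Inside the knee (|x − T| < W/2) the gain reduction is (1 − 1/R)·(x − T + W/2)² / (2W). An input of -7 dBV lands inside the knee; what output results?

x − T + W/2 = -7 − (-8) + 2 = 3.
GR = (1 − 1/5) × 3² / 8 = 0.8 × 9 / 8 = 0.9 dB.
Output = -7 − 0.9 = -7.9 dBV.

-7.9 dBV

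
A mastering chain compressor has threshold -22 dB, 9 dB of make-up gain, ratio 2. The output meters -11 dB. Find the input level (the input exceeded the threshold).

-18 dB

Before make-up, the level was -11 − 9 = -20 dB.
The compressed level sits -20 − (-22) = 2 dB over threshold.
Input overshoot = R × output overshoot = 4 dB → input = -22 + 4 = -18 dB.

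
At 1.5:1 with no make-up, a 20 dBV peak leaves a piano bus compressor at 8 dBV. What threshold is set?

Input is 36 dB above T (since output overshoot × R = input overshoot: (8 − T)·1.5 = 20 − T gives T = -16 dBV).
Check: -16 + (20 − (-16))/1.5 = -16 + 24 = 8 dBV. ✓

-16 dBV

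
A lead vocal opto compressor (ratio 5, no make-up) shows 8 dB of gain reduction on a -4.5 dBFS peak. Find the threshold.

Gain reduction = -4.5 − (-12.5) = 8 dB; output overshoot = GR / (R − 1) = 8 / 4 = 2 dB.
Threshold = output − output overshoot = -12.5 − 2 = -14.5 dBFS.

-14.5 dBFS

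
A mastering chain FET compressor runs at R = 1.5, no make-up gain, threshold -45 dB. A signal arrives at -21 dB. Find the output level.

The input is 24 dB above the -45 dB threshold.
The 24 dB excess becomes 16 dB after 1.5:1 reduction.
Output = -45 + 16 = -29 dB.

-29 dB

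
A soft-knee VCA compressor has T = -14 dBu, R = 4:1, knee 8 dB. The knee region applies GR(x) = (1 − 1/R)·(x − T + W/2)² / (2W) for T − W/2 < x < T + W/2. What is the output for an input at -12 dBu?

-13.6875 dBu

x − T + W/2 = -12 − (-14) + 4 = 6.
GR = (1 − 1/4) × 6² / 16 = 0.75 × 36 / 16 = 1.6875 dB.
Output = -12 − 1.6875 = -13.6875 dBu.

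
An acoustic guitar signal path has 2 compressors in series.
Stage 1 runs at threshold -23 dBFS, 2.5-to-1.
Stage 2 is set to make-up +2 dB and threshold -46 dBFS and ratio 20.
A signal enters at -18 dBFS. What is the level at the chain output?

-42.75 dBFS

Stage 1: -18 dBFS is 5 dB over -23 dBFS; at 2.5:1 that becomes 2 dB over, giving -21 dBFS.
Stage 2: -21 dBFS is 25 dB over -46 dBFS; at 20:1 that becomes 1.25 dB over, giving -44.75 dBFS; +2 dB make-up → -42.75 dBFS.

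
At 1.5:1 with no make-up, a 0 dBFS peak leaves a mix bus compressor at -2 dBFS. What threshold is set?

-6 dBFS

Let T be the threshold. Output overshoot = (input overshoot)/R, so -2 − T = (0 − T)/1.5.
1.5·(-2 − T) = 0 − T → 0.5·T = -3 − 0 = -3.
T = -3/0.5 = -6 dBFS.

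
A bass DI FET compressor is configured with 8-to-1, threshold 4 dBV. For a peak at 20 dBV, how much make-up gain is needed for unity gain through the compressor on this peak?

Overshoot 16 dB → 16/8 = 2 dB after compression, so the compressed level is 4 + 2 = 6 dBV.
Make-up = target − compressed = 20 − 6 = 14 dB.

14 dB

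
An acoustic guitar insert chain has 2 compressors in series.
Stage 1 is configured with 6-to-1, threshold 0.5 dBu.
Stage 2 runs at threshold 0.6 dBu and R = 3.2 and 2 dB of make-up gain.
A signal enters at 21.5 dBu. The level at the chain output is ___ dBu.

3.6625 dBu

Stage 1: 21.5 dBu is 21 dB over 0.5 dBu; at 6:1 that becomes 3.5 dB over, giving 4 dBu.
Stage 2: 4 dBu is 3.4 dB over 0.6 dBu; at 3.2:1 that becomes 1.0625 dB over, giving 1.6625 dBu; +2 dB make-up → 3.6625 dBu.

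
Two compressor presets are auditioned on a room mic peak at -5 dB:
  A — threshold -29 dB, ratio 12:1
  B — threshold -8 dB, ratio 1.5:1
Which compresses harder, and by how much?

A, by 21 dB

A: overshoot 24 dB → output overshoot 2 dB → GR 22 dB.
B: overshoot 3 dB → output overshoot 2 dB → GR 1 dB.
A applies 21 dB more gain reduction.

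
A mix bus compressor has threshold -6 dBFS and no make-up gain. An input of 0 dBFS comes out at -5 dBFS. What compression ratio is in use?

Input overshoot = 0 − (-6) = 6 dB; output overshoot = -5 − (-6) = 1 dB.
Ratio = 6 / 1 = 6.

6:1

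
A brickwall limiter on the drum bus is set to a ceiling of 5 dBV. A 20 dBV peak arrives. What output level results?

At ∞:1, everything above 5 dBV is held at the ceiling.

5 dBV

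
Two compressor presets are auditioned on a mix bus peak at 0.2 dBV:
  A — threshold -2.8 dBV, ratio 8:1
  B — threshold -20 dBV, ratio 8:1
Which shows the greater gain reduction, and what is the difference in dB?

B, by 15.05 dB

A: 3 dB over, compressed to 0.375 dB over, so 2.625 dB of GR.
B: 20.2 dB over, compressed to 2.525 dB over, so 17.675 dB of GR.
B reduces 15.05 dB more.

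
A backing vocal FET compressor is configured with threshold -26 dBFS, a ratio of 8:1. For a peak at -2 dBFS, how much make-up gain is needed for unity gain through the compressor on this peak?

21 dB

The peak compresses to -26 + 24/8 = -23 dBFS.
To reach -2 dBFS requires -2 − (-23) = 21 dB of make-up.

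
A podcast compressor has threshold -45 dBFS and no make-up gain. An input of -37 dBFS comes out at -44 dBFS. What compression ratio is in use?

Input overshoot = -37 − (-45) = 8 dB; output overshoot = -44 − (-45) = 1 dB.
Ratio = 8 / 1 = 8.

8:1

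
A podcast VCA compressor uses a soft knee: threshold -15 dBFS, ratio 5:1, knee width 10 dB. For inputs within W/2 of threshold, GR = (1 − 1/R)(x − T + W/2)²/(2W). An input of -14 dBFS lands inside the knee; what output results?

-15.44 dBFS

x − T + W/2 = -14 − (-15) + 5 = 6.
GR = (1 − 1/5) × 6² / 20 = 0.8 × 36 / 20 = 1.44 dB.
Output = -14 − 1.44 = -15.44 dBFS.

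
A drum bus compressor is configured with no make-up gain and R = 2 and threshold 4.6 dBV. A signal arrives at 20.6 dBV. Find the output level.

12.6 dBV

Overshoot: 20.6 − 4.6 = 16 dB.
At 2:1 the overshoot is divided by 2, leaving 8 dB above threshold.
Output = 4.6 + 8 = 12.6 dBV.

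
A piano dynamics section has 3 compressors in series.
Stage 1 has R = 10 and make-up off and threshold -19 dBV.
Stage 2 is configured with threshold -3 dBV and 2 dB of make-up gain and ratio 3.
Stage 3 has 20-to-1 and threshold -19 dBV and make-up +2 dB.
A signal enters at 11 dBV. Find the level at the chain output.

-16.75 dBV

Stage 1: 30 dB above -19 dBV, reduced 10:1 to 3 dB above → -16 dBV.
Stage 2: below threshold (-16 ≤ -3); passes unchanged; make-up brings it to -14 dBV.
Stage 3: -14 dBV is 5 dB over -19 dBV; at 20:1 that becomes 0.25 dB over, giving -18.75 dBV; +2 dB make-up → -16.75 dBV.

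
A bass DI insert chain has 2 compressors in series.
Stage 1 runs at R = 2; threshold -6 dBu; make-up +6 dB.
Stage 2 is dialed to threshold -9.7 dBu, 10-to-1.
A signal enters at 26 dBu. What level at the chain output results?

Stage 1: 32 dB above -6 dBu, reduced 2:1 to 16 dB above → 10 dBu; +6 dB make-up → 16 dBu.
Stage 2: 25.7 dB above -9.7 dBu, reduced 10:1 to 2.57 dB above → -7.13 dBu.

-7.13 dBu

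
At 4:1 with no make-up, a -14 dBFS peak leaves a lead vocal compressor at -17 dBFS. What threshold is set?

-18 dBFS

Let T be the threshold. Output overshoot = (input overshoot)/R, so -17 − T = (-14 − T)/4.
4·(-17 − T) = -14 − T → 3·T = -68 − (-14) = -54.
T = -54/3 = -18 dBFS.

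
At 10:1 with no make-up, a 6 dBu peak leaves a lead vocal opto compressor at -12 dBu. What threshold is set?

-14 dBu

Let T be the threshold. Output overshoot = (input overshoot)/R, so -12 − T = (6 − T)/10.
10·(-12 − T) = 6 − T → 9·T = -120 − 6 = -126.
T = -126/9 = -14 dBu.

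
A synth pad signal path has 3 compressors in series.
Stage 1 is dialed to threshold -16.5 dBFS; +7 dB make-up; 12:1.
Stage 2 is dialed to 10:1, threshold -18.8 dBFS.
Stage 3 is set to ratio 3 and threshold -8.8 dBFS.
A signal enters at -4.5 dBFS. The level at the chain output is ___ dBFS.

Stage 1: overshoot 12 dB → 12/12 = 1 dB → -15.5 dBFS; +7 dB make-up → -8.5 dBFS.
Stage 2: overshoot 10.3 dB → 10.3/10 = 1.03 dB → -17.77 dBFS.
Stage 3: -17.77 dBFS ≤ -8.8 dBFS, so stage 3 doesn't engage; output -17.77 dBFS.

-17.77 dBFS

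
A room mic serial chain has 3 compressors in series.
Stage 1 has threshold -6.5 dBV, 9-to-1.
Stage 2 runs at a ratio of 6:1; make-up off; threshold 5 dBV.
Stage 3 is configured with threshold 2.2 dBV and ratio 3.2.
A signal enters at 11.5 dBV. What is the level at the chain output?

-4.5 dBV

Stage 1: 11.5 dBV is 18 dB over -6.5 dBV; at 9:1 that becomes 2 dB over, giving -4.5 dBV.
Stage 2: -4.5 dBV ≤ 5 dBV, so stage 2 doesn't engage; output -4.5 dBV.
Stage 3: below threshold (-4.5 ≤ 2.2); passes unchanged; output -4.5 dBV.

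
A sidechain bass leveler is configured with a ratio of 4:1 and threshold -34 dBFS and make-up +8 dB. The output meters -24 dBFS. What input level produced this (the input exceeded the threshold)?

-26 dBFS

Remove make-up: -24 − 8 = -32 dBFS.
That's 2 dB above the -34 dBFS threshold.
Input overshoot = R × output overshoot = 8 dB → input = -34 + 8 = -26 dBFS.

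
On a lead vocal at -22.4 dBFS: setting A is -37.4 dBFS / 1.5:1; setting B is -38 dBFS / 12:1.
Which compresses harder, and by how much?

B, by 9.3 dB

A: GR = 15 − 15/1.5 = 5 dB.
B: GR = 15.6 − 15.6/12 = 14.3 dB.
B applies 9.3 dB more gain reduction.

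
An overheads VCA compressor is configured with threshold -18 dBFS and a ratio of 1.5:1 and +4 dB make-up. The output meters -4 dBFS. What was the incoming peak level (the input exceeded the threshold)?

Stripping the +4 dB make-up gives -8 dBFS at the gain stage.
That's 10 dB above the -18 dBFS threshold.
Before 1.5:1 compression the overshoot was 10 × 1.5 = 15 dB, so input = -18 + 15 = -3 dBFS.

-3 dBFS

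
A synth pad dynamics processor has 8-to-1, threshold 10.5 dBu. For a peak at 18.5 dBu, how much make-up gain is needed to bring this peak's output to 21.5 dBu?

10 dB

The peak compresses to 10.5 + 8/8 = 11.5 dBu.
To reach 21.5 dBu requires 21.5 − 11.5 = 10 dB of make-up.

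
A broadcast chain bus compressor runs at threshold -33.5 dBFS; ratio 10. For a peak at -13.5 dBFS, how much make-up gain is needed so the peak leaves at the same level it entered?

18 dB

Without make-up, output = threshold + overshoot/10 = -33.5 + 2 = -31.5 dBFS.
Gap to target: 18 dB.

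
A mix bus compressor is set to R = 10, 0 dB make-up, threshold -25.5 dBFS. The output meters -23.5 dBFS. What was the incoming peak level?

-5.5 dBFS

Post-compression overshoot = -23.5 − (-25.5) = 2 dB.
Undo the ratio: input overshoot = 2 × 10 = 20 dB, giving input = -5.5 dBFS.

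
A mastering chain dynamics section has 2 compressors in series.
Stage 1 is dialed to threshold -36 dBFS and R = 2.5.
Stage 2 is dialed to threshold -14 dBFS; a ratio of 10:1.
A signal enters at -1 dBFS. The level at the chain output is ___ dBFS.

-22 dBFS

Stage 1: 35 dB above -36 dBFS, reduced 2.5:1 to 14 dB above → -22 dBFS.
Stage 2: -22 dBFS ≤ -14 dBFS, so stage 2 doesn't engage; output -22 dBFS.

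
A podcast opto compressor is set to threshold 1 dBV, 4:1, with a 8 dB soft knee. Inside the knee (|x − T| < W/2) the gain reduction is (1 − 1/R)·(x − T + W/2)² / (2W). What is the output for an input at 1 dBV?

0.25 dBV

x − T + W/2 = 1 − 1 + 4 = 4.
GR = (1 − 1/4) × 4² / 16 = 0.75 × 16 / 16 = 0.75 dB.
Output = 1 − 0.75 = 0.25 dBV.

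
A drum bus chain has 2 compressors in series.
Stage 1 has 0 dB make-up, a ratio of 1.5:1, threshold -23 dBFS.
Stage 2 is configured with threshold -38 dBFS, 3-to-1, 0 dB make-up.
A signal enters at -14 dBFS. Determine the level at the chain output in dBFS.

-31 dBFS

Stage 1: 9 dB above -23 dBFS, reduced 1.5:1 to 6 dB above → -17 dBFS.
Stage 2: 21 dB above -38 dBFS, reduced 3:1 to 7 dB above → -31 dBFS.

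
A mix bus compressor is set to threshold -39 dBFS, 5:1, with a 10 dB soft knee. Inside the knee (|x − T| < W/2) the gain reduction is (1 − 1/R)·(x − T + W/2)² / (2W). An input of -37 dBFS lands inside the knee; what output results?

-38.96 dBFS

x − T + W/2 = -37 − (-39) + 5 = 7.
GR = (1 − 1/5) × 7² / 20 = 0.8 × 49 / 20 = 1.96 dB.
Output = -37 − 1.96 = -38.96 dBFS.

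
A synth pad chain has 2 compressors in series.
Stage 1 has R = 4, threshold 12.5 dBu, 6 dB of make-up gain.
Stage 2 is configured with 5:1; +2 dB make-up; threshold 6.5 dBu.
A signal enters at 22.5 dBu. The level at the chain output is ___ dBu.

11.4 dBu

Stage 1: 10 dB above 12.5 dBu, reduced 4:1 to 2.5 dB above → 15 dBu; +6 dB make-up → 21 dBu.
Stage 2: 21 dBu is 14.5 dB over 6.5 dBu; at 5:1 that becomes 2.9 dB over, giving 9.4 dBu; +2 dB make-up → 11.4 dBu.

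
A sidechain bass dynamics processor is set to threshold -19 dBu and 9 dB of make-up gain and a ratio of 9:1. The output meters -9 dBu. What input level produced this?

-10 dBu

Stripping the +9 dB make-up gives -18 dBu at the gain stage.
Post-compression overshoot = -18 − (-19) = 1 dB.
Input overshoot = R × output overshoot = 9 dB → input = -19 + 9 = -10 dBu.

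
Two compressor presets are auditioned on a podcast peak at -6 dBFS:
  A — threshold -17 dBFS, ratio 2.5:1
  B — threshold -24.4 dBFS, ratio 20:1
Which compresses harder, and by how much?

B, by 10.88 dB

A: GR = 11 − 11/2.5 = 6.6 dB.
B: GR = 18.4 − 18.4/20 = 17.48 dB.
B reduces 10.88 dB more.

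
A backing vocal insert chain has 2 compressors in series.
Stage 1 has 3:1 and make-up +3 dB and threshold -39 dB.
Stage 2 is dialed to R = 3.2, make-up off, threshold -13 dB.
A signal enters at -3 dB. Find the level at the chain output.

Stage 1: 36 dB above -39 dB, reduced 3:1 to 12 dB above → -27 dB; +3 dB make-up → -24 dB.
Stage 2: -24 dB is at or below the -13 dB threshold — no compression; output -24 dB.

-24 dB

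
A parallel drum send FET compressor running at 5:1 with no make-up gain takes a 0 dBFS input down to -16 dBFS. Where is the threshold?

-20 dBFS

Input is 20 dB above T (since output overshoot × R = input overshoot: (-16 − T)·5 = 0 − T gives T = -20 dBFS).
Check: -20 + (0 − (-20))/5 = -20 + 4 = -16 dBFS. ✓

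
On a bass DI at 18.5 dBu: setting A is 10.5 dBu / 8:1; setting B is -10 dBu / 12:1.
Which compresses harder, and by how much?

B, by 19.125 dB

A: overshoot 8 dB → output overshoot 1 dB → GR 7 dB.
B: overshoot 28.5 dB → output overshoot 2.375 dB → GR 26.125 dB.
B applies 19.125 dB more gain reduction.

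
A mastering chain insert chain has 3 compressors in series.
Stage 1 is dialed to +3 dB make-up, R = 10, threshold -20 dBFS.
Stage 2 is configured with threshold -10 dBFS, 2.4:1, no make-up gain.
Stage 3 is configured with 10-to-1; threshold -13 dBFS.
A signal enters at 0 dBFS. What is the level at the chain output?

Stage 1: 20 dB above -20 dBFS, reduced 10:1 to 2 dB above → -18 dBFS; +3 dB make-up → -15 dBFS.
Stage 2: -15 dBFS is at or below the -10 dBFS threshold — no compression; output -15 dBFS.
Stage 3: below threshold (-15 ≤ -13); passes unchanged; output -15 dBFS.

-15 dBFS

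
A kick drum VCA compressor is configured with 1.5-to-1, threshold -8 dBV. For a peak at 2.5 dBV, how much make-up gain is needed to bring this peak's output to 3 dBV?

Without make-up, output = threshold + overshoot/1.5 = -8 + 7 = -1 dBV.
Gap to target: 4 dB.

4 dB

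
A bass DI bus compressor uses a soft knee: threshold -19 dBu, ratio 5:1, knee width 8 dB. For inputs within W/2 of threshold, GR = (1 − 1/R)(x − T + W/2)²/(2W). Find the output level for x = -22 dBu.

-22.05 dBu

x − T + W/2 = -22 − (-19) + 4 = 1.
GR = (1 − 1/5) × 1² / 16 = 0.8 × 1 / 16 = 0.05 dB.
Output = -22 − 0.05 = -22.05 dBu.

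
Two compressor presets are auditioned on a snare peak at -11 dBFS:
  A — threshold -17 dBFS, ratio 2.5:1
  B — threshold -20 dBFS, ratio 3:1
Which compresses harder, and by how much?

B, by 2.4 dB

A: 6 dB over, compressed to 2.4 dB over, so 3.6 dB of GR.
B: 9 dB over, compressed to 3 dB over, so 6 dB of GR.
B applies 2.4 dB more gain reduction.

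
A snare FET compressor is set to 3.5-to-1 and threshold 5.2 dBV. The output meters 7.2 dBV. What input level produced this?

12.2 dBV

The compressed level sits 7.2 − 5.2 = 2 dB over threshold.
Undo the ratio: input overshoot = 2 × 3.5 = 7 dB, giving input = 12.2 dBV.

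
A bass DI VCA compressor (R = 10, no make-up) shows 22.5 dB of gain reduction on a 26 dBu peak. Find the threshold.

1 dBu

Input is 25 dB above T (since output overshoot × R = input overshoot: (3.5 − T)·10 = 26 − T gives T = 1 dBu).
Check: 1 + (26 − 1)/10 = 1 + 2.5 = 3.5 dBu. ✓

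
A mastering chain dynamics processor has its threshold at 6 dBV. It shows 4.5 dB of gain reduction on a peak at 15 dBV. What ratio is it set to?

2:1

Input overshoot = 15 − 6 = 9 dB.
Output overshoot = 9 − 4.5 = 4.5 dB.
Ratio = input overshoot / output overshoot = 9 / 4.5 = 2.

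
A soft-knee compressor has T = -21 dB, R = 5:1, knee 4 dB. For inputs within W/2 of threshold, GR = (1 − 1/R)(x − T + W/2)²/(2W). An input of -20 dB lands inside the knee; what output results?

x − T + W/2 = -20 − (-21) + 2 = 3.
GR = (1 − 1/5) × 3² / 8 = 0.8 × 9 / 8 = 0.9 dB.
Output = -20 − 0.9 = -20.9 dB.

-20.9 dB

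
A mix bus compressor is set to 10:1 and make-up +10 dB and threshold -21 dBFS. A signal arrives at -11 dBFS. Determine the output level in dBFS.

-10 dBFS

Overshoot: -11 − (-21) = 10 dB.
10:1 compression reduces that to 10/10 = 1 dB over.
That puts the output at -20 dBFS; make-up adds 10 dB, giving -10 dBFS.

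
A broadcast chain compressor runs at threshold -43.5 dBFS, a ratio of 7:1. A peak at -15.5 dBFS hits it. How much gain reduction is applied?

-15.5 dBFS exceeds the threshold by 28 dB.
After 7:1 compression the overshoot becomes 28/7 = 4 dB.
GR = overshoot in − overshoot out = 28 − 4 = 24 dB.

24 dB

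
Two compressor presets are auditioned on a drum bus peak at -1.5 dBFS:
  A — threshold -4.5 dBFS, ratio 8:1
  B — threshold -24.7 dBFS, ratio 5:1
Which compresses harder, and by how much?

A: overshoot 3 dB → output overshoot 0.375 dB → GR 2.625 dB.
B: overshoot 23.2 dB → output overshoot 4.64 dB → GR 18.56 dB.
B applies 15.935 dB more gain reduction.

B, by 15.935 dB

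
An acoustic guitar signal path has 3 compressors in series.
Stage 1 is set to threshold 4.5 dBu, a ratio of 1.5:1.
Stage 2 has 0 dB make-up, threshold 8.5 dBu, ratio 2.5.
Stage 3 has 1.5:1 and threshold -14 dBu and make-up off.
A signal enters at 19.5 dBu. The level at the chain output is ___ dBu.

Stage 1: 15 dB above 4.5 dBu, reduced 1.5:1 to 10 dB above → 14.5 dBu.
Stage 2: 14.5 dBu is 6 dB over 8.5 dBu; at 2.5:1 that becomes 2.4 dB over, giving 10.9 dBu.
Stage 3: 24.9 dB above -14 dBu, reduced 1.5:1 to 16.6 dB above → 2.6 dBu.

2.6 dBu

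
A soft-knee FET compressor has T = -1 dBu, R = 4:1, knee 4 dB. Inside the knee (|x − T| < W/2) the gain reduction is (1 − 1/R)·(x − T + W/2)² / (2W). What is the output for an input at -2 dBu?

x − T + W/2 = -2 − (-1) + 2 = 1.
GR = (1 − 1/4) × 1² / 8 = 0.75 × 1 / 8 = 0.09375 dB.
Output = -2 − 0.09375 = -2.09375 dBu.

-2.09375 dBu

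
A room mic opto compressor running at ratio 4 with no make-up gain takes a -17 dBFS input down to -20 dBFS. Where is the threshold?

Let T be the threshold. Output overshoot = (input overshoot)/R, so -20 − T = (-17 − T)/4.
4·(-20 − T) = -17 − T → 3·T = -80 − (-17) = -63.
T = -63/3 = -21 dBFS.

-21 dBFS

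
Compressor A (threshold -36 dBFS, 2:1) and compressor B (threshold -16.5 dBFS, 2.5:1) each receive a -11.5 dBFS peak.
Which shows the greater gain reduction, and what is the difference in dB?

A: GR = 24.5 − 24.5/2 = 12.25 dB.
B: GR = 5 − 5/2.5 = 3 dB.
A reduces 9.25 dB more.

A, by 9.25 dB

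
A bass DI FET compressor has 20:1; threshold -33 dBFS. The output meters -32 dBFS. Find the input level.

-13 dBFS

The compressed level sits -32 − (-33) = 1 dB over threshold.
Input overshoot = R × output overshoot = 20 dB → input = -33 + 20 = -13 dBFS.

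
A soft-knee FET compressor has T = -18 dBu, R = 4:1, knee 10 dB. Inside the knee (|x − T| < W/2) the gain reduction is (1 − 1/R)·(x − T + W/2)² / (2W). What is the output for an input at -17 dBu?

-18.35 dBu

x − T + W/2 = -17 − (-18) + 5 = 6.
GR = (1 − 1/4) × 6² / 20 = 0.75 × 36 / 20 = 1.35 dB.
Output = -17 − 1.35 = -18.35 dBu.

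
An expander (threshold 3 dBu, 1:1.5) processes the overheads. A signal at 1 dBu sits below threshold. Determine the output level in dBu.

0 dBu

Below threshold, a 1:1.5 expander applies gain = (1.5−1)×(T − x) of attenuation.
(1.5−1) × 2 = 1 dB, so output = 1 − 1 = 0 dBu.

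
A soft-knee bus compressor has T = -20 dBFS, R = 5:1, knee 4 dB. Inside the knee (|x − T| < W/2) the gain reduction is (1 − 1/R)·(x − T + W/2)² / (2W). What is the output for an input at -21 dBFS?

-21.1 dBFS

x − T + W/2 = -21 − (-20) + 2 = 1.
GR = (1 − 1/5) × 1² / 8 = 0.8 × 1 / 8 = 0.1 dB.
Output = -21 − 0.1 = -21.1 dBFS.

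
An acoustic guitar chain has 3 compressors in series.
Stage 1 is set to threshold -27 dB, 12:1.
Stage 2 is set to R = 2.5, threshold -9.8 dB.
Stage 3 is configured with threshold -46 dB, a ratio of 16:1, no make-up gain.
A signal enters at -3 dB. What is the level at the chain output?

Stage 1: overshoot 24 dB → 24/12 = 2 dB → -25 dB.
Stage 2: -25 dB is at or below the -9.8 dB threshold — no compression; output -25 dB.
Stage 3: -25 dB is 21 dB over -46 dB; at 16:1 that becomes 1.3125 dB over, giving -44.6875 dB.

-44.6875 dB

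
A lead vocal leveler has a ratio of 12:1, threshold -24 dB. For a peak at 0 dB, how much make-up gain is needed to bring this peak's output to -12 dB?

The peak compresses to -24 + 24/12 = -22 dB.
To reach -12 dB requires -12 − (-22) = 10 dB of make-up.

10 dB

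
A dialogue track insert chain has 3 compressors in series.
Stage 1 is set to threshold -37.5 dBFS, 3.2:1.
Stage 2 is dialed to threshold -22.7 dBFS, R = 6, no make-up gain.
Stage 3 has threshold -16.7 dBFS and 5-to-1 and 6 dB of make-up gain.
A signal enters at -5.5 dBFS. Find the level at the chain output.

Stage 1: -5.5 dBFS is 32 dB over -37.5 dBFS; at 3.2:1 that becomes 10 dB over, giving -27.5 dBFS.
Stage 2: -27.5 dBFS is at or below the -22.7 dBFS threshold — no compression; output -27.5 dBFS.
Stage 3: -27.5 dBFS is at or below the -16.7 dBFS threshold — no compression; make-up brings it to -21.5 dBFS.

-21.5 dBFS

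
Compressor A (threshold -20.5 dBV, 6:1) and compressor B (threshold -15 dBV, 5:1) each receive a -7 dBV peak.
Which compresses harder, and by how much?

A, by 4.85 dB

A: overshoot 13.5 dB → output overshoot 2.25 dB → GR 11.25 dB.
B: overshoot 8 dB → output overshoot 1.6 dB → GR 6.4 dB.
Difference: 4.85 dB in favour of A.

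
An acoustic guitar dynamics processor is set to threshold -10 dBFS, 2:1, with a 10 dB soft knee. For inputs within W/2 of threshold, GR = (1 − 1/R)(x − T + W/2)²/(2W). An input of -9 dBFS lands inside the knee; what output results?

-9.9 dBFS

x − T + W/2 = -9 − (-10) + 5 = 6.
GR = (1 − 1/2) × 6² / 20 = 0.5 × 36 / 20 = 0.9 dB.
Output = -9 − 0.9 = -9.9 dBFS.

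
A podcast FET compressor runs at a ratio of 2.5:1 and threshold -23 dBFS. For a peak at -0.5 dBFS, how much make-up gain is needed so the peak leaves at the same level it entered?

13.5 dB

Overshoot 22.5 dB → 22.5/2.5 = 9 dB after compression, so the compressed level is -23 + 9 = -14 dBFS.
Make-up = target − compressed = -0.5 − (-14) = 13.5 dB.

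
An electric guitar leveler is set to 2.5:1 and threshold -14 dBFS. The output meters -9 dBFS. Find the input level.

-1.5 dBFS

That's 5 dB above the -14 dBFS threshold.
Input overshoot = R × output overshoot = 12.5 dB → input = -14 + 12.5 = -1.5 dBFS.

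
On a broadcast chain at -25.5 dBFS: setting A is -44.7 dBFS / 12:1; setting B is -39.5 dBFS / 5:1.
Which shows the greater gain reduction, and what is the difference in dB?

A, by 6.4 dB

A: 19.2 dB over, compressed to 1.6 dB over, so 17.6 dB of GR.
B: 14 dB over, compressed to 2.8 dB over, so 11.2 dB of GR.
A applies 6.4 dB more gain reduction.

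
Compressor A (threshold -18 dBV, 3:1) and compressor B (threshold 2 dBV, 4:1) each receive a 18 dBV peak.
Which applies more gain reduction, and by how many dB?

A: 36 dB over, compressed to 12 dB over, so 24 dB of GR.
B: 16 dB over, compressed to 4 dB over, so 12 dB of GR.
Difference: 12 dB in favour of A.

A, by 12 dB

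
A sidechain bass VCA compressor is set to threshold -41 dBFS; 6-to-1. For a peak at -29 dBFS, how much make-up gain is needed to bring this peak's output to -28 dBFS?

Without make-up, output = threshold + overshoot/6 = -41 + 2 = -39 dBFS.
Gap to target: 11 dB.

11 dB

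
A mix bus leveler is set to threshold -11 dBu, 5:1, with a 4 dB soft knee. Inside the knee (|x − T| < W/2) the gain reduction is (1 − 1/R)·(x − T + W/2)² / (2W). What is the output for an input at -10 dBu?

-10.9 dBu

x − T + W/2 = -10 − (-11) + 2 = 3.
GR = (1 − 1/5) × 3² / 8 = 0.8 × 9 / 8 = 0.9 dB.
Output = -10 − 0.9 = -10.9 dBu.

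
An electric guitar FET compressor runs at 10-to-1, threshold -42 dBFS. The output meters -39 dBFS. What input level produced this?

-12 dBFS

Post-compression overshoot = -39 − (-42) = 3 dB.
Input overshoot = R × output overshoot = 30 dB → input = -42 + 30 = -12 dBFS.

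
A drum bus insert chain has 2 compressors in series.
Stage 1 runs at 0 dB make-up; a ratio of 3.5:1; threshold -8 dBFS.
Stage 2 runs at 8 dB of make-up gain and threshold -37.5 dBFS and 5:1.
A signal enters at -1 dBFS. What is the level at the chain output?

Stage 1: -1 dBFS is 7 dB over -8 dBFS; at 3.5:1 that becomes 2 dB over, giving -6 dBFS.
Stage 2: -6 dBFS is 31.5 dB over -37.5 dBFS; at 5:1 that becomes 6.3 dB over, giving -31.2 dBFS; +8 dB make-up → -23.2 dBFS.

-23.2 dBFS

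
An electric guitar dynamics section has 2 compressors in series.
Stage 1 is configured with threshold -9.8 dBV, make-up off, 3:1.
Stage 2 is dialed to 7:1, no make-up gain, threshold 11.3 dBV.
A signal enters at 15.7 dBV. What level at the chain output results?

-1.3 dBV

Stage 1: 15.7 dBV is 25.5 dB over -9.8 dBV; at 3:1 that becomes 8.5 dB over, giving -1.3 dBV.
Stage 2: -1.3 dBV is at or below the 11.3 dBV threshold — no compression; output -1.3 dBV.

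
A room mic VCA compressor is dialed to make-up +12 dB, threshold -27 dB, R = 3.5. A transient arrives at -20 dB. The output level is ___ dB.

Overshoot: -20 − (-27) = 7 dB.
At 3.5:1 the overshoot is divided by 3.5, leaving 2 dB above threshold.
Output = -27 + 2 = -25 dB; make-up adds 12 dB, giving -13 dB.

-13 dB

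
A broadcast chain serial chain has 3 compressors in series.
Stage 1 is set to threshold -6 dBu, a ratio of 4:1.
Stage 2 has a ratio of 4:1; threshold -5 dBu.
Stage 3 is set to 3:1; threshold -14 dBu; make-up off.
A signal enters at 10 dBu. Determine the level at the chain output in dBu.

Stage 1: 10 dBu is 16 dB over -6 dBu; at 4:1 that becomes 4 dB over, giving -2 dBu.
Stage 2: 3 dB above -5 dBu, reduced 4:1 to 0.75 dB above → -4.25 dBu.
Stage 3: overshoot 9.75 dB → 9.75/3 = 3.25 dB → -10.75 dBu.

-10.75 dBu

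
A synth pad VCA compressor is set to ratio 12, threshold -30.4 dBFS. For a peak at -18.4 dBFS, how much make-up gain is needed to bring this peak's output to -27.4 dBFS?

The peak compresses to -30.4 + 12/12 = -29.4 dBFS.
To reach -27.4 dBFS requires -27.4 − (-29.4) = 2 dB of make-up.

2 dB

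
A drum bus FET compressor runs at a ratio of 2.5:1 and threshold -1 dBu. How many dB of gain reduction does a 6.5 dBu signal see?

The signal is 7.5 dB above threshold.
At 2.5:1, output sits 7.5/2.5 = 3 dB above threshold.
So the signal is attenuated by 7.5 − 3 = 4.5 dB.

4.5 dB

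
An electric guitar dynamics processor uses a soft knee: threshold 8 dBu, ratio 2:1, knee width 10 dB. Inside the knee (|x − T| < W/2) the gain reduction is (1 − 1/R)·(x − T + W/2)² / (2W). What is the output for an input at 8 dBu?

7.375 dBu

x − T + W/2 = 8 − 8 + 5 = 5.
GR = (1 − 1/2) × 5² / 20 = 0.5 × 25 / 20 = 0.625 dB.
Output = 8 − 0.625 = 7.375 dBu.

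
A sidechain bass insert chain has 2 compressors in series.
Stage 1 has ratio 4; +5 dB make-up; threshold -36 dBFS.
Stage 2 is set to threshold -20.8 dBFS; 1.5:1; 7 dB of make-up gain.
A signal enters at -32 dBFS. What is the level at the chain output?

Stage 1: overshoot 4 dB → 4/4 = 1 dB → -35 dBFS; +5 dB make-up → -30 dBFS.
Stage 2: -30 dBFS is at or below the -20.8 dBFS threshold — no compression; make-up brings it to -23 dBFS.

-23 dBFS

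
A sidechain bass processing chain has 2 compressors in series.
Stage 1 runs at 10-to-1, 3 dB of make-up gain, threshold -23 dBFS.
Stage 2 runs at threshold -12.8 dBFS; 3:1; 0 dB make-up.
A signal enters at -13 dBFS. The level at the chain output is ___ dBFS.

Stage 1: 10 dB above -23 dBFS, reduced 10:1 to 1 dB above → -22 dBFS; +3 dB make-up → -19 dBFS.
Stage 2: below threshold (-19 ≤ -12.8); passes unchanged; output -19 dBFS.

-19 dBFS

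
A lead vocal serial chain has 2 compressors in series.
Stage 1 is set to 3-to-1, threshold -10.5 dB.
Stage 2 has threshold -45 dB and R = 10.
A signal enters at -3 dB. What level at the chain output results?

Stage 1: -3 dB is 7.5 dB over -10.5 dB; at 3:1 that becomes 2.5 dB over, giving -8 dB.
Stage 2: -8 dB is 37 dB over -45 dB; at 10:1 that becomes 3.7 dB over, giving -41.3 dB.

-41.3 dB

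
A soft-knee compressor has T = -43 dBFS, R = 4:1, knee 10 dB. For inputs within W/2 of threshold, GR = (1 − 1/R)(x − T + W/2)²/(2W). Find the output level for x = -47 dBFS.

x − T + W/2 = -47 − (-43) + 5 = 1.
GR = (1 − 1/4) × 1² / 20 = 0.75 × 1 / 20 = 0.0375 dB.
Output = -47 − 0.0375 = -47.0375 dBFS.

-47.0375 dBFS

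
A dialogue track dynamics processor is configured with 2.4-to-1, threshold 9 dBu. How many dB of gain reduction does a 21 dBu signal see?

Overshoot = 21 − 9 = 12 dB.
At 2.4:1, output sits 12/2.4 = 5 dB above threshold.
GR = overshoot in − overshoot out = 12 − 5 = 7 dB.

7 dB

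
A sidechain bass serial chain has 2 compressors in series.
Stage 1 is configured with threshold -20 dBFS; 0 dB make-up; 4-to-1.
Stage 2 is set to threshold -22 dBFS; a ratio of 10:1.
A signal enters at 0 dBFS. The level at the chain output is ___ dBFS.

-21.3 dBFS

Stage 1: 0 dBFS is 20 dB over -20 dBFS; at 4:1 that becomes 5 dB over, giving -15 dBFS.
Stage 2: 7 dB above -22 dBFS, reduced 10:1 to 0.7 dB above → -21.3 dBFS.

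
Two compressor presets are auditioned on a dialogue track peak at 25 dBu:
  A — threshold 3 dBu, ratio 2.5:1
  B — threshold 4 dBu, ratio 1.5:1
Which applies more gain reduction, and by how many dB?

A: GR = 22 − 22/2.5 = 13.2 dB.
B: GR = 21 − 21/1.5 = 7 dB.
Difference: 6.2 dB in favour of A.

A, by 6.2 dB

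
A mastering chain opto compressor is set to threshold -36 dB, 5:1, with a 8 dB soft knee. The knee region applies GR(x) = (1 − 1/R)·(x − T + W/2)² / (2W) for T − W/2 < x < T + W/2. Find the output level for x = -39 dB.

-39.05 dB

x − T + W/2 = -39 − (-36) + 4 = 1.
GR = (1 − 1/5) × 1² / 16 = 0.8 × 1 / 16 = 0.05 dB.
Output = -39 − 0.05 = -39.05 dB.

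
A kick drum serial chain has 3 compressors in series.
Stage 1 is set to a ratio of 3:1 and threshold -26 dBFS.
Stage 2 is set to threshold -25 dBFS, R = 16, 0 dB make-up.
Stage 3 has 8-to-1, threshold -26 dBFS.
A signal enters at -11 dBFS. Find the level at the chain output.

-25.84375 dBFS

Stage 1: -11 dBFS is 15 dB over -26 dBFS; at 3:1 that becomes 5 dB over, giving -21 dBFS.
Stage 2: overshoot 4 dB → 4/16 = 0.25 dB → -24.75 dBFS.
Stage 3: overshoot 1.25 dB → 1.25/8 = 0.15625 dB → -25.84375 dBFS.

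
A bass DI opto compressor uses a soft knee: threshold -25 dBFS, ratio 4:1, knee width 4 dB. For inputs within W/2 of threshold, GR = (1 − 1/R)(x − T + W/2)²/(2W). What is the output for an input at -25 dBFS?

x − T + W/2 = -25 − (-25) + 2 = 2.
GR = (1 − 1/4) × 2² / 8 = 0.75 × 4 / 8 = 0.375 dB.
Output = -25 − 0.375 = -25.375 dBFS.

-25.375 dBFS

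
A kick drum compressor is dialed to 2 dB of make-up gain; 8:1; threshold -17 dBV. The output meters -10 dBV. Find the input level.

23 dBV

Remove make-up: -10 − 2 = -12 dBV.
The compressed level sits -12 − (-17) = 5 dB over threshold.
Input overshoot = R × output overshoot = 40 dB → input = -17 + 40 = 23 dBV.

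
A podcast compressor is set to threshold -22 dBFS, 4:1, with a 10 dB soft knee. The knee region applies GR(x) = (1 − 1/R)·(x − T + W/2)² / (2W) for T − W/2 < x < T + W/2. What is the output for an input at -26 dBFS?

x − T + W/2 = -26 − (-22) + 5 = 1.
GR = (1 − 1/4) × 1² / 20 = 0.75 × 1 / 20 = 0.0375 dB.
Output = -26 − 0.0375 = -26.0375 dBFS.

-26.0375 dBFS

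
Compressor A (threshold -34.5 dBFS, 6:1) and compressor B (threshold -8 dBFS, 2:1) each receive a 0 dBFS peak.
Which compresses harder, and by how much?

A: overshoot 34.5 dB → output overshoot 5.75 dB → GR 28.75 dB.
B: overshoot 8 dB → output overshoot 4 dB → GR 4 dB.
A applies 24.75 dB more gain reduction.

A, by 24.75 dB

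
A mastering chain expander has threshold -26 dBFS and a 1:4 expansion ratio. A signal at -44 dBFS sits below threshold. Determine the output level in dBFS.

-98 dBFS

The input is 18 dB below the -26 dBFS threshold.
A 1:4 expander multiplies undershoot by 4: 18 × 4 = 72 dB below threshold.
Output = -26 − 72 = -98 dBFS.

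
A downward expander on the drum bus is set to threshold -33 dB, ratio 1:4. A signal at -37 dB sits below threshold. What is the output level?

-49 dB

Below threshold, a 1:4 expander applies gain = (4−1)×(T − x) of attenuation.
(4−1) × 4 = 12 dB, so output = -37 − 12 = -49 dB.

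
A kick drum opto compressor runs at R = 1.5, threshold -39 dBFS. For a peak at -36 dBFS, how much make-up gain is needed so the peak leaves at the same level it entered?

Without make-up, output = threshold + overshoot/1.5 = -39 + 2 = -37 dBFS.
Gap to target: 1 dB.

1 dB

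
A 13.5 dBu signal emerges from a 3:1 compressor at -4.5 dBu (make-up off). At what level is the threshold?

Let T be the threshold. Output overshoot = (input overshoot)/R, so -4.5 − T = (13.5 − T)/3.
3·(-4.5 − T) = 13.5 − T → 2·T = -13.5 − 13.5 = -27.
T = -27/2 = -13.5 dBu.

-13.5 dBu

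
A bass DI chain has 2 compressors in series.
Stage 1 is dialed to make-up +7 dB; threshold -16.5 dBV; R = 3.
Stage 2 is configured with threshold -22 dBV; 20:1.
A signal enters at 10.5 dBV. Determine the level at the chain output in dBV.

Stage 1: overshoot 27 dB → 27/3 = 9 dB → -7.5 dBV; +7 dB make-up → -0.5 dBV.
Stage 2: 21.5 dB above -22 dBV, reduced 20:1 to 1.075 dB above → -20.925 dBV.

-20.925 dBV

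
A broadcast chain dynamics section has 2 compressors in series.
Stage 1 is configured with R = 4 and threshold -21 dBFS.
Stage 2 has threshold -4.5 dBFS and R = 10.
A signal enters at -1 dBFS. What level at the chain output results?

-16 dBFS

Stage 1: -1 dBFS is 20 dB over -21 dBFS; at 4:1 that becomes 5 dB over, giving -16 dBFS.
Stage 2: -16 dBFS ≤ -4.5 dBFS, so stage 2 doesn't engage; output -16 dBFS.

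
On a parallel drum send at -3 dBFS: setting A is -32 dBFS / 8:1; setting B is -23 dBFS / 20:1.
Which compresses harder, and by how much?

A: 29 dB over, compressed to 3.625 dB over, so 25.375 dB of GR.
B: 20 dB over, compressed to 1 dB over, so 19 dB of GR.
A reduces 6.375 dB more.

A, by 6.375 dB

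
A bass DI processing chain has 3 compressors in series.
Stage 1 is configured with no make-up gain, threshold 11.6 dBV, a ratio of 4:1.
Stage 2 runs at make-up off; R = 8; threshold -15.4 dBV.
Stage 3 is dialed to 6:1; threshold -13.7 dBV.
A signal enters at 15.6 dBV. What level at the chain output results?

-13.4 dBV

Stage 1: overshoot 4 dB → 4/4 = 1 dB → 12.6 dBV.
Stage 2: overshoot 28 dB → 28/8 = 3.5 dB → -11.9 dBV.
Stage 3: overshoot 1.8 dB → 1.8/6 = 0.3 dB → -13.4 dBV.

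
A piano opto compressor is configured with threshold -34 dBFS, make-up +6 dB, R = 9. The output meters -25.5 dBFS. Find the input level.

Before make-up, the level was -25.5 − 6 = -31.5 dBFS.
Post-compression overshoot = -31.5 − (-34) = 2.5 dB.
Before 9:1 compression the overshoot was 2.5 × 9 = 22.5 dB, so input = -34 + 22.5 = -11.5 dBFS.

-11.5 dBFS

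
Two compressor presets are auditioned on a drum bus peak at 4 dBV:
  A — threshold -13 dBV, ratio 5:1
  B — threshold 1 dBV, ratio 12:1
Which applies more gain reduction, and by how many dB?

A: 17 dB over, compressed to 3.4 dB over, so 13.6 dB of GR.
B: 3 dB over, compressed to 0.25 dB over, so 2.75 dB of GR.
A reduces 10.85 dB more.

A, by 10.85 dB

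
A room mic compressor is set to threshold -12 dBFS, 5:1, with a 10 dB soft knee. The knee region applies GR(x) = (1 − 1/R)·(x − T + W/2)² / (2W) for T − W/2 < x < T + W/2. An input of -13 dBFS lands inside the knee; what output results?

x − T + W/2 = -13 − (-12) + 5 = 4.
GR = (1 − 1/5) × 4² / 20 = 0.8 × 16 / 20 = 0.64 dB.
Output = -13 − 0.64 = -13.64 dBFS.

-13.64 dBFS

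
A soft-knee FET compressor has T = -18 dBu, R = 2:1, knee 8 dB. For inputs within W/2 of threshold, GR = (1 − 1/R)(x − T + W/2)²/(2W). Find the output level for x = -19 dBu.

x − T + W/2 = -19 − (-18) + 4 = 3.
GR = (1 − 1/2) × 3² / 16 = 0.5 × 9 / 16 = 0.28125 dB.
Output = -19 − 0.28125 = -19.28125 dBu.

-19.28125 dBu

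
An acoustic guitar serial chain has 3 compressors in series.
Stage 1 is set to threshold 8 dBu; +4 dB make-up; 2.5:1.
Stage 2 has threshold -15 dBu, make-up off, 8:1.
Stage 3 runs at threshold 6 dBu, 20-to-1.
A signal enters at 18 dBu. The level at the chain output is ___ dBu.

Stage 1: 10 dB above 8 dBu, reduced 2.5:1 to 4 dB above → 12 dBu; +4 dB make-up → 16 dBu.
Stage 2: 16 dBu is 31 dB over -15 dBu; at 8:1 that becomes 3.875 dB over, giving -11.125 dBu.
Stage 3: -11.125 dBu is at or below the 6 dBu threshold — no compression; output -11.125 dBu.

-11.125 dBu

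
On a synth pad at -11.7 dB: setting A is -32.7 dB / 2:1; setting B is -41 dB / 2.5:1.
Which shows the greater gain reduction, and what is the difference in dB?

A: 21 dB over, compressed to 10.5 dB over, so 10.5 dB of GR.
B: 29.3 dB over, compressed to 11.72 dB over, so 17.58 dB of GR.
Difference: 7.08 dB in favour of B.

B, by 7.08 dB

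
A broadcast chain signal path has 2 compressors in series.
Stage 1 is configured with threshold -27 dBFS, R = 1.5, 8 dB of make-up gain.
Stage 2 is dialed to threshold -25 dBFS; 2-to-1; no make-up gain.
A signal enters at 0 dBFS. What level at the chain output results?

Stage 1: 27 dB above -27 dBFS, reduced 1.5:1 to 18 dB above → -9 dBFS; +8 dB make-up → -1 dBFS.
Stage 2: 24 dB above -25 dBFS, reduced 2:1 to 12 dB above → -13 dBFS.

-13 dBFS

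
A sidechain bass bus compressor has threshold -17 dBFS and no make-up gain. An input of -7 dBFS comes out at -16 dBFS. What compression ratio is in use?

Input overshoot = -7 − (-17) = 10 dB; output overshoot = -16 − (-17) = 1 dB.
Ratio = 10 / 1 = 10.

10:1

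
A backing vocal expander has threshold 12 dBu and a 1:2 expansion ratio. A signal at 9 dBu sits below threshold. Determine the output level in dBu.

6 dBu

The input is 3 dB below the 12 dBu threshold.
A 1:2 expander multiplies undershoot by 2: 3 × 2 = 6 dB below threshold.
Output = 12 − 6 = 6 dBu.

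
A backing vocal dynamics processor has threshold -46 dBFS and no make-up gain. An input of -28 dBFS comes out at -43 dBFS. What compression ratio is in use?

Input overshoot = -28 − (-46) = 18 dB; output overshoot = -43 − (-46) = 3 dB.
Ratio = 18 / 3 = 6.

6:1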